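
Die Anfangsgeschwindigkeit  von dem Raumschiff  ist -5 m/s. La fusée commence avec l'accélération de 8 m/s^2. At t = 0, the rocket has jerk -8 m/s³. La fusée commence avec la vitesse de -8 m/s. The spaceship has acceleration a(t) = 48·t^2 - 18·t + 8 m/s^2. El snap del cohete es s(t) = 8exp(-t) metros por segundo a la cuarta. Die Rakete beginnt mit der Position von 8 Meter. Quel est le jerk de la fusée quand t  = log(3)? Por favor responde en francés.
Pour résoudre ceci, nous devons prendre 1 primitive de notre équation du snap s(t) = 8·exp(-t). La primitive du snap, avec j(0) = -8, donne le jerk: j(t) = -8·exp(-t). En utilisant j(t) = -8·exp(-t) et en substituant t = log(3), nous trouvons j = -8/3.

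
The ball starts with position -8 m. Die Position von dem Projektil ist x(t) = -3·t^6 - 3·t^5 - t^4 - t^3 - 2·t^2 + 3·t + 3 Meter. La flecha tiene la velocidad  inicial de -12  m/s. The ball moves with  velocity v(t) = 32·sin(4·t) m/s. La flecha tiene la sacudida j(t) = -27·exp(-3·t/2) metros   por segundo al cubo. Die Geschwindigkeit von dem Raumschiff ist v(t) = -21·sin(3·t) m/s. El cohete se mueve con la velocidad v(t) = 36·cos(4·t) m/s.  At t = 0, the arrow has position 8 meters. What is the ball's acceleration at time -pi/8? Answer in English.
Starting from velocity v(t) = 32·sin(4·t), we take 1 derivative. The derivative of velocity gives acceleration: a(t) = 128·cos(4·t). We have acceleration a(t) = 128·cos(4·t). Substituting t = -pi/8: a(-pi/8) = 0.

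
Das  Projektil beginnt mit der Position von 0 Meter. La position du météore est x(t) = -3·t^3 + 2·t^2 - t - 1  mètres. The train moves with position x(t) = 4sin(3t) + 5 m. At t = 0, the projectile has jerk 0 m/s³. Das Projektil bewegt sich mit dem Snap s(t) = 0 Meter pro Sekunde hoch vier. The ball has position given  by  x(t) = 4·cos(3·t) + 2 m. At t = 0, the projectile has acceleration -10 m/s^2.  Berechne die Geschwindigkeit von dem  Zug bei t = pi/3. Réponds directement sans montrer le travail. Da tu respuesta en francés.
À t = pi/3, v = -12.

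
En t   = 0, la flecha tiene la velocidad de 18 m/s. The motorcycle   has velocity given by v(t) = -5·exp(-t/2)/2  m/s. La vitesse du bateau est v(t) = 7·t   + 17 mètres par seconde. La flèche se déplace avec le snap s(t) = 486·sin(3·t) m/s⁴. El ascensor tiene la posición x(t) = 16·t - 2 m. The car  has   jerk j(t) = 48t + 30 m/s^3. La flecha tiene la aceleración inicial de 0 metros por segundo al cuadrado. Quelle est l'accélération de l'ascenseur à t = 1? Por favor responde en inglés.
Starting from position x(t) = 16·t - 2, we take 2 derivatives. Differentiating position, we get velocity: v(t) = 16. The derivative of velocity gives acceleration: a(t) = 0. We have acceleration a(t) = 0. Substituting t = 1: a(1) = 0.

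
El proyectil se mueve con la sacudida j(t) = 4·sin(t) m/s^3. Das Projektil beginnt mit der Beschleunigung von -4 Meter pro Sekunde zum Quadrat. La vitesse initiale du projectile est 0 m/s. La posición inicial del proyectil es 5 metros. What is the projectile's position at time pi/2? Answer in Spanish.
Debemos encontrar la integral de nuestra ecuación de la sacudida j(t) = 4·sin(t) 3 veces. Integrando la sacudida y usando la condición inicial a(0) = -4, obtenemos a(t) = -4·cos(t). Tomando ∫a(t)dt y aplicando v(0) = 0, encontramos v(t) = -4·sin(t). Integrando la velocidad y usando la condición inicial x(0) = 5, obtenemos x(t) = 4·cos(t) + 1. Tenemos la posición x(t) = 4·cos(t) + 1. Sustituyendo t = pi/2: x(pi/2) = 1.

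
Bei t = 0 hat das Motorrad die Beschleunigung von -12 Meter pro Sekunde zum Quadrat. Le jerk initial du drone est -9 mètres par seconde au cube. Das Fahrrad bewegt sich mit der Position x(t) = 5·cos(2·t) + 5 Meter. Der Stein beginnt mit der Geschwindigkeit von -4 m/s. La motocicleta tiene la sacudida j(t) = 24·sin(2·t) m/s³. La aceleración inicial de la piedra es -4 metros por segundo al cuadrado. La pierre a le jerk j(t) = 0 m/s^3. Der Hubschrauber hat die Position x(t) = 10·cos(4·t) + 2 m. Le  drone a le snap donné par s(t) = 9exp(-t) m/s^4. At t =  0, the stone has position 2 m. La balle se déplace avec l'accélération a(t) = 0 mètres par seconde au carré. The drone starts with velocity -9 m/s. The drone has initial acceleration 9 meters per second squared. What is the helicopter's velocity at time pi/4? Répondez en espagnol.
Para resolver esto, necesitamos tomar 1 derivada de nuestra ecuación de la posición x(t) = 10·cos(4·t) + 2. La derivada de la posición da la velocidad: v(t) = -40·sin(4·t). De la ecuación de la velocidad v(t) = -40·sin(4·t), sustituimos t = pi/4 para obtener v = 0.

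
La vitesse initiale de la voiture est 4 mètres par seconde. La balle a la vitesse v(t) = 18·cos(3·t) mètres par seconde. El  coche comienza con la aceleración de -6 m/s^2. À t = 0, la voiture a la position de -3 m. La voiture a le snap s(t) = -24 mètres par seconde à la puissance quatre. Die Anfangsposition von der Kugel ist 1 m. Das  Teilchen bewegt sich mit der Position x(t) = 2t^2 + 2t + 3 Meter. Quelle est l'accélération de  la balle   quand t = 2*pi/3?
Nous devons dériver notre équation de la vitesse v(t) = 18·cos(3·t) 1 fois. En dérivant la vitesse, nous obtenons l'accélération: a(t) = -54·sin(3·t). Nous avons l'accélération a(t) = -54·sin(3·t). En substituant t = 2*pi/3: a(2*pi/3) = 0.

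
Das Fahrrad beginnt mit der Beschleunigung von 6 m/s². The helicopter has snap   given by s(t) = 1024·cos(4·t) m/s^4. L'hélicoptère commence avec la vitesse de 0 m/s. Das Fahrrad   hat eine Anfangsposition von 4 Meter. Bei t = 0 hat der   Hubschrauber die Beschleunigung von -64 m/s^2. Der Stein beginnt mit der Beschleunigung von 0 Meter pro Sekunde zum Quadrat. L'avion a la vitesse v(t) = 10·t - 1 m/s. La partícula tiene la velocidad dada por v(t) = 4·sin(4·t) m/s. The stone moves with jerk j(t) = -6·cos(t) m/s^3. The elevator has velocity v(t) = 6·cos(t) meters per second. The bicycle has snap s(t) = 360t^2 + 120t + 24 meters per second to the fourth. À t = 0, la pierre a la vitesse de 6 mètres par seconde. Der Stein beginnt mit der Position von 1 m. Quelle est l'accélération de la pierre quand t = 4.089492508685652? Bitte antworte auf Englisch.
To solve this, we need to take 1 antiderivative of our jerk equation j(t) = -6·cos(t). The integral of jerk, with a(0) = 0, gives acceleration: a(t) = -6·sin(t). We have acceleration a(t) = -6·sin(t). Substituting t = 4.089492508685652: a(4.089492508685652) = 4.87315255849900.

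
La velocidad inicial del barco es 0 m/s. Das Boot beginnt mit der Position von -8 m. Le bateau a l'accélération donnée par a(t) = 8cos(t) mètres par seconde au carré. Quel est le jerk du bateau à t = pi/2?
Nous devons dériver notre équation de l'accélération a(t) = 8·cos(t) 1 fois. En prenant d/dt de a(t), nous trouvons j(t) = -8·sin(t). De l'équation du jerk j(t) = -8·sin(t), nous substituons t = pi/2 pour obtenir j = -8.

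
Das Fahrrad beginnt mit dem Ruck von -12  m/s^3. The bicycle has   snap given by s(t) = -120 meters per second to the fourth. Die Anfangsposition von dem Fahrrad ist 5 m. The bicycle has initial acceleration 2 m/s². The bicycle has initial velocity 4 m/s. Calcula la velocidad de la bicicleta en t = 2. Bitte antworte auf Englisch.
We must find the antiderivative of our snap equation s(t) = -120 3 times. Taking ∫s(t)dt and applying j(0) = -12, we find j(t) = -120·t - 12. Taking ∫j(t)dt and applying a(0) = 2, we find a(t) = -60·t^2 - 12·t + 2. The antiderivative of acceleration, with v(0) = 4, gives velocity: v(t) = -20·t^3 - 6·t^2 + 2·t + 4. We have velocity v(t) = -20·t^3 - 6·t^2 + 2·t + 4. Substituting t = 2: v(2) = -176.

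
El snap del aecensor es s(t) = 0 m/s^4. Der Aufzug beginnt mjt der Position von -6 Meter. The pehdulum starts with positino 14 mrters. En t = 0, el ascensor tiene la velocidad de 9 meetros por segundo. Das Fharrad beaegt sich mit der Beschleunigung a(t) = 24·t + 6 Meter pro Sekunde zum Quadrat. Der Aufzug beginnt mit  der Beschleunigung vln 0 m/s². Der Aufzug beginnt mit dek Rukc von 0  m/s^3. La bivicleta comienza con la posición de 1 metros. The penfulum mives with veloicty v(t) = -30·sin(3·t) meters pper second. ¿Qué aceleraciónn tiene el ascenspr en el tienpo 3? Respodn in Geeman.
Wir müssen unsere Gleichung für den Snap s(t) = 0 2-mal integrieren. Mit ∫s(t)dt und Anwendung von j(0) = 0, finden wir j(t) = 0. Mit ∫j(t)dt und Anwendung von a(0) = 0, finden wir a(t) = 0. Mit a(t) = 0 und Einsetzen von t = 3, finden wir a = 0.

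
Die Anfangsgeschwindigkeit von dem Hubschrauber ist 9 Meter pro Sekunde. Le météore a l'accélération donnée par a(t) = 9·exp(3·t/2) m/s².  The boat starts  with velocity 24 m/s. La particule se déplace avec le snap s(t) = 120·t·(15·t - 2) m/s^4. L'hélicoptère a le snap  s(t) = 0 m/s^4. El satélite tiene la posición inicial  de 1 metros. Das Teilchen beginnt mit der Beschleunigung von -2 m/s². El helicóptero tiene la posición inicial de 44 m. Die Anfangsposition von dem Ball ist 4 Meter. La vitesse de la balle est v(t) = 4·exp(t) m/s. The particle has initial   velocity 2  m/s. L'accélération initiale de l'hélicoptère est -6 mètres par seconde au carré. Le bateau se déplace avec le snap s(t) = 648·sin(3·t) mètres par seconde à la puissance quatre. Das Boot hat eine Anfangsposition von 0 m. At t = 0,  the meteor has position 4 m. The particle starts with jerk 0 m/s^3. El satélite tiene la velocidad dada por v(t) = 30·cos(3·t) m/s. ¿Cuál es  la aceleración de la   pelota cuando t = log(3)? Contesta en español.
Partiendo de la velocidad v(t) = 4·exp(t), tomamos 1 derivada. Tomando d/dt de v(t), encontramos a(t) = 4·exp(t). Tenemos la aceleración a(t) = 4·exp(t). Sustituyendo t = log(3): a(log(3)) = 12.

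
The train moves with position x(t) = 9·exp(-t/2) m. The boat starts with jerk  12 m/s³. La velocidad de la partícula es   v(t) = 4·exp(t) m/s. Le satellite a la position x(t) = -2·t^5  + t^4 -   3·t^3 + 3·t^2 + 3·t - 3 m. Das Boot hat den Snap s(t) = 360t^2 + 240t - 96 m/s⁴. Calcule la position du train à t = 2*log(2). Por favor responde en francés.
Nous avons la position x(t) = 9·exp(-t/2). En substituant t = 2*log(2): x(2*log(2)) = 9/2.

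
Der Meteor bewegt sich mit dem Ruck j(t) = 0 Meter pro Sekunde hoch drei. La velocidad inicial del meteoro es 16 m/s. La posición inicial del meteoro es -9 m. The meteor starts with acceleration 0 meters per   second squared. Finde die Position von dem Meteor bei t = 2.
Wir müssen unsere Gleichung für den Ruck j(t) = 0 3-mal integrieren. Das Integral von dem Ruck, mit a(0) = 0, ergibt die Beschleunigung: a(t) = 0. Mit ∫a(t)dt und Anwendung von v(0) = 16, finden wir v(t) = 16. Durch Integration von der Geschwindigkeit und Verwendung der Anfangsbedingung x(0) = -9, erhalten wir x(t) = 16·t - 9. Mit x(t) = 16·t - 9 und Einsetzen von t = 2, finden wir x = 23.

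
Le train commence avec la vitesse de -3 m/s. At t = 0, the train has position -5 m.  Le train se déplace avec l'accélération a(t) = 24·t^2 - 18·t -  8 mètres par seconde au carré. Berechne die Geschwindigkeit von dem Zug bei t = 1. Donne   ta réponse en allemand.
Wir müssen die Stammfunktion unserer Gleichung für die Beschleunigung a(t) = 24·t^2 - 18·t - 8 1-mal finden. Das Integral von der Beschleunigung, mit v(0) = -3, ergibt die Geschwindigkeit: v(t) = 8·t^3 - 9·t^2 - 8·t - 3. Aus der Gleichung für die Geschwindigkeit v(t) = 8·t^3 - 9·t^2 - 8·t - 3, setzen wir t = 1 ein und erhalten v = -12.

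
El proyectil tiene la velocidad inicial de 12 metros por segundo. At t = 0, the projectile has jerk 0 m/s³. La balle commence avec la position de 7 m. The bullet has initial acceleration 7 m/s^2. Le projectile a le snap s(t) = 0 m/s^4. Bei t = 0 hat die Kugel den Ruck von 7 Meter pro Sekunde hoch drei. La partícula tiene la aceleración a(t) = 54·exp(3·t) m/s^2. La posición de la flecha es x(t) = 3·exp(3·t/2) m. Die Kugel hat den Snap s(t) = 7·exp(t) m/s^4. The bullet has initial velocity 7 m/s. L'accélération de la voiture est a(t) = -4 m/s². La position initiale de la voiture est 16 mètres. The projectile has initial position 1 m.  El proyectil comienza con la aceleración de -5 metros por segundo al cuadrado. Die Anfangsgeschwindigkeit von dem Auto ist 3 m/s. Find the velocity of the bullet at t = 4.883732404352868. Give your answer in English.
To find the answer, we compute 3 integrals of s(t) = 7·exp(t). The integral of snap, with j(0) = 7, gives jerk: j(t) = 7·exp(t). Integrating jerk and using the initial condition a(0) = 7, we get a(t) = 7·exp(t). Finding the integral of a(t) and using v(0) = 7: v(t) = 7·exp(t). We have velocity v(t) = 7·exp(t). Substituting t = 4.883732404352868: v(4.883732404352868) = 924.860165274234.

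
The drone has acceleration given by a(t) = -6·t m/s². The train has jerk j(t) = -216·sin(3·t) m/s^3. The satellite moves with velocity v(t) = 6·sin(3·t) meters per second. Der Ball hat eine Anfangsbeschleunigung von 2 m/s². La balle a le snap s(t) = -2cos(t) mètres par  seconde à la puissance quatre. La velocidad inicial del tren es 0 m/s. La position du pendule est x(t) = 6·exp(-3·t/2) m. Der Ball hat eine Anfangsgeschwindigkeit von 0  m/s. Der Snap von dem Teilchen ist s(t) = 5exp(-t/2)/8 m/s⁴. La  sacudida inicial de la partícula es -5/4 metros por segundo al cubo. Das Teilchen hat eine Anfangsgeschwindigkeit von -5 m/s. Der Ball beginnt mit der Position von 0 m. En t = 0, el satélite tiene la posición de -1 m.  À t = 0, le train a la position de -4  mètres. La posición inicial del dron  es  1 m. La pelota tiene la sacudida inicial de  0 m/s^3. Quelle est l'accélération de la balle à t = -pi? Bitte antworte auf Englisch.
Starting from snap s(t) = -2·cos(t), we take 2 integrals. Integrating snap and using the initial condition j(0) = 0, we get j(t) = -2·sin(t). Finding the integral of j(t) and using a(0) = 2: a(t) = 2·cos(t). Using a(t) = 2·cos(t) and substituting t = -pi, we find a = -2.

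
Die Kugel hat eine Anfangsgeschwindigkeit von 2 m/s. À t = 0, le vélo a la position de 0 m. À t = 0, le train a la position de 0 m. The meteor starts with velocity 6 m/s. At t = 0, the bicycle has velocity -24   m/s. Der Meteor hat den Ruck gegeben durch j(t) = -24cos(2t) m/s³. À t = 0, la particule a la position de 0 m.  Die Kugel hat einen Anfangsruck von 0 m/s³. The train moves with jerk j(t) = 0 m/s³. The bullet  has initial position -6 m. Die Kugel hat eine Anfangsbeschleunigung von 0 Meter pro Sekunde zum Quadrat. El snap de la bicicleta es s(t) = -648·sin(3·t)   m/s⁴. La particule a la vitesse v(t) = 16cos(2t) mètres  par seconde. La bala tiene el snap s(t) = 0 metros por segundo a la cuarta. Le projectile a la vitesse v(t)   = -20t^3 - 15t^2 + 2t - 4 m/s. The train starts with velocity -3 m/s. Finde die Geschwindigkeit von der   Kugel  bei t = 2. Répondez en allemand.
Wir müssen unsere Gleichung für den Snap s(t) = 0 3-mal integrieren. Durch Integration von dem Snap und Verwendung der Anfangsbedingung j(0) = 0, erhalten wir j(t) = 0. Mit ∫j(t)dt und Anwendung von a(0) = 0, finden wir a(t) = 0. Mit ∫a(t)dt und Anwendung von v(0) = 2, finden wir v(t) = 2. Mit v(t) = 2 und Einsetzen von t = 2, finden wir v = 2.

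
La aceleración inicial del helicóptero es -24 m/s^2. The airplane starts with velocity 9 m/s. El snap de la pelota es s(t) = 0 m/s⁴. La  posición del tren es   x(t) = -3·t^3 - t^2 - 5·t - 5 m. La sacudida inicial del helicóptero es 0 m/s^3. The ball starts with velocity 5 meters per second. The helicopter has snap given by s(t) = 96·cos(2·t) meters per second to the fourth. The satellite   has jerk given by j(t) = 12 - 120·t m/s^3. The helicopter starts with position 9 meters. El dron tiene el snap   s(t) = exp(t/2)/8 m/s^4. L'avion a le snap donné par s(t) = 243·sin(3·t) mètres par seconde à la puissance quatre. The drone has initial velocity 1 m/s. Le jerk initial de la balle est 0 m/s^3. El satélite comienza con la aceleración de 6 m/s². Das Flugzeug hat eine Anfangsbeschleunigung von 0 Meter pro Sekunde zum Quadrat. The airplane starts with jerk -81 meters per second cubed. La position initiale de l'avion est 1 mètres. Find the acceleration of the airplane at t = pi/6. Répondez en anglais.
Starting from snap s(t) = 243·sin(3·t), we take 2 antiderivatives. The integral of snap is jerk. Using j(0) = -81, we get j(t) = -81·cos(3·t). Finding the integral of j(t) and using a(0) = 0: a(t) = -27·sin(3·t). From the given acceleration equation a(t) = -27·sin(3·t), we substitute t = pi/6 to get a = -27.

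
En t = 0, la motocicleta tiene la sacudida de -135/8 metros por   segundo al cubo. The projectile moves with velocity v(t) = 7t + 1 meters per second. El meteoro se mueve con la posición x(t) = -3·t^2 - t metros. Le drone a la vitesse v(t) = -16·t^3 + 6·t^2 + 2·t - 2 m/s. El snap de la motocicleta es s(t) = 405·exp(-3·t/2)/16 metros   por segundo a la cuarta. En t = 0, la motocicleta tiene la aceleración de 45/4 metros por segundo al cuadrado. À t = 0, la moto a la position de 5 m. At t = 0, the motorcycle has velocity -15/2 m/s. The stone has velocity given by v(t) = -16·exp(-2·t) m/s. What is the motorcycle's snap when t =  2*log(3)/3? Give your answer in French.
Nous avons le snap s(t) = 405·exp(-3·t/2)/16. En substituant t = 2*log(3)/3: s(2*log(3)/3) = 135/16.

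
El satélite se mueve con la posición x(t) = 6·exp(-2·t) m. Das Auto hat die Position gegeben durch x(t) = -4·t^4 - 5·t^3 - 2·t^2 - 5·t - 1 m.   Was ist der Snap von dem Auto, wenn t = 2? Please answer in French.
Nous devons dériver notre équation de la position x(t) = -4·t^4 - 5·t^3 - 2·t^2 - 5·t - 1 4 fois. La dérivée de la position donne la vitesse: v(t) = -16·t^3 - 15·t^2 - 4·t - 5. En dérivant la vitesse, nous obtenons l'accélération: a(t) = -48·t^2 - 30·t - 4. La dérivée de l'accélération donne le jerk: j(t) = -96·t - 30. La dérivée du jerk donne le snap: s(t) = -96. En utilisant s(t) = -96 et en substituant t = 2, nous trouvons s = -96.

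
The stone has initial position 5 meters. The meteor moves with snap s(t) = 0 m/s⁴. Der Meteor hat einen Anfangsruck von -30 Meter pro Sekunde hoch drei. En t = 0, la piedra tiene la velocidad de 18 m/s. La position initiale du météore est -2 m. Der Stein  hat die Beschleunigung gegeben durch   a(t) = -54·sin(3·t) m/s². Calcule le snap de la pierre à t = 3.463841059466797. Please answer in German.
Um dies zu lösen, müssen wir 2 Ableitungen unserer Gleichung für die Beschleunigung a(t) = -54·sin(3·t) nehmen. Mit d/dt von a(t) finden wir j(t) = -162·cos(3·t). Durch Ableiten von dem Ruck erhalten wir den Snap: s(t) = 486·sin(3·t). Mit s(t) = 486·sin(3·t) und Einsetzen von t = 3.463841059466797, finden wir s = -399.998130307405.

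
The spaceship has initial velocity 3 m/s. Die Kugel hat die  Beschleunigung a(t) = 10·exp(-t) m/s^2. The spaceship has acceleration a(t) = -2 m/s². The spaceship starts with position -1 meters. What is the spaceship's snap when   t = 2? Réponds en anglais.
Starting from acceleration a(t) = -2, we take 2 derivatives. The derivative of acceleration gives jerk: j(t) = 0. Differentiating jerk, we get snap: s(t) = 0. From the given snap equation s(t) = 0, we substitute t = 2 to get s = 0.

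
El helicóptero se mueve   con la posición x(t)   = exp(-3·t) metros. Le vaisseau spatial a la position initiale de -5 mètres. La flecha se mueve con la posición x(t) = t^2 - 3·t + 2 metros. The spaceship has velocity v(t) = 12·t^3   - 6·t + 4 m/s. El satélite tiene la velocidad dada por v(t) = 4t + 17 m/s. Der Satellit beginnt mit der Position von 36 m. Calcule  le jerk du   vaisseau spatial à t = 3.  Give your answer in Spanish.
Partiendo de la velocidad v(t) = 12·t^3 - 6·t + 4, tomamos 2 derivadas. Derivando la velocidad, obtenemos la aceleración: a(t) = 36·t^2 - 6. La derivada de la aceleración da la sacudida: j(t) = 72·t. De la ecuación de la sacudida j(t) = 72·t, sustituimos t = 3 para obtener j = 216.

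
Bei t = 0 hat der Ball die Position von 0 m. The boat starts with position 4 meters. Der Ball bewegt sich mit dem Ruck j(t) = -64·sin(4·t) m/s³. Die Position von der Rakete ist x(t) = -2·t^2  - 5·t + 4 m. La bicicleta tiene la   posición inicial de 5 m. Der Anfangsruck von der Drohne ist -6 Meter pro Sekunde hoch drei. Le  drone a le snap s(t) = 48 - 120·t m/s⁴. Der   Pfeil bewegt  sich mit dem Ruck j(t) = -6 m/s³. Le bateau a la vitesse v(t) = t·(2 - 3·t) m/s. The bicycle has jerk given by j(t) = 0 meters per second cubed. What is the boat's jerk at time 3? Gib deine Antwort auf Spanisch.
Para resolver esto, necesitamos tomar 2 derivadas de nuestra ecuación de la velocidad v(t) = t·(2 - 3·t). Derivando la velocidad, obtenemos la aceleración: a(t) = 2 - 6·t. Derivando la aceleración, obtenemos la sacudida: j(t) = -6. De la ecuación de la sacudida j(t) = -6, sustituimos t = 3 para obtener j = -6.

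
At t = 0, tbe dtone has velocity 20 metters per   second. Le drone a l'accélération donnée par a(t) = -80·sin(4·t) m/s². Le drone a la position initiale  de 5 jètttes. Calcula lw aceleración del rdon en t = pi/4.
Tenemos la aceleración a(t) = -80·sin(4·t). Sustituyendo t = pi/4: a(pi/4) = 0.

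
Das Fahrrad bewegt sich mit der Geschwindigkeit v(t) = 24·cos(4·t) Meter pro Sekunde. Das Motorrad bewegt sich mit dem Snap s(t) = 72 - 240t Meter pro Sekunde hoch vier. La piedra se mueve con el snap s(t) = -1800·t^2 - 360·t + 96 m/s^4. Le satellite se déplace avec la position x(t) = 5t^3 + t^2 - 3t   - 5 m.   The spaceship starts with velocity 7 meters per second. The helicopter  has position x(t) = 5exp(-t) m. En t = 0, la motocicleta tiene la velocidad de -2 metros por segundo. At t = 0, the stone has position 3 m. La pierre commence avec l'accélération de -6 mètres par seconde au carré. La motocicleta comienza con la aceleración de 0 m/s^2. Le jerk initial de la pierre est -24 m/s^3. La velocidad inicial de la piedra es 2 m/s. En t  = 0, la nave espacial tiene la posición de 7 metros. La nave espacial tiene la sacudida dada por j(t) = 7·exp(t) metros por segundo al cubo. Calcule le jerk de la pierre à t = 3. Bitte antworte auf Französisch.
Pour résoudre ceci, nous devons prendre 1 primitive de notre équation du snap s(t) = -1800·t^2 - 360·t + 96. L'intégrale du snap, avec j(0) = -24, donne le jerk: j(t) = -600·t^3 - 180·t^2 + 96·t - 24. En utilisant j(t) = -600·t^3 - 180·t^2 + 96·t - 24 et en substituant t = 3, nous trouvons j = -17556.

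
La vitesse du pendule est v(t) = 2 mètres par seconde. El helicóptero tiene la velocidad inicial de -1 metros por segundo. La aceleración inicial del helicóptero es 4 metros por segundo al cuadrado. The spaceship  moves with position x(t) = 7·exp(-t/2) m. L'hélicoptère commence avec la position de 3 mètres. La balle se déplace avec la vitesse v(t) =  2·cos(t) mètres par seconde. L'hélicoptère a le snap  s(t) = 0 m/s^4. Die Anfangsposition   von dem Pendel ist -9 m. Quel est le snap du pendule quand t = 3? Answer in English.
We must differentiate our velocity equation v(t) = 2 3 times. Differentiating velocity, we get acceleration: a(t) = 0. Differentiating acceleration, we get jerk: j(t) = 0. The derivative of jerk gives snap: s(t) = 0. Using s(t) = 0 and substituting t = 3, we find s = 0.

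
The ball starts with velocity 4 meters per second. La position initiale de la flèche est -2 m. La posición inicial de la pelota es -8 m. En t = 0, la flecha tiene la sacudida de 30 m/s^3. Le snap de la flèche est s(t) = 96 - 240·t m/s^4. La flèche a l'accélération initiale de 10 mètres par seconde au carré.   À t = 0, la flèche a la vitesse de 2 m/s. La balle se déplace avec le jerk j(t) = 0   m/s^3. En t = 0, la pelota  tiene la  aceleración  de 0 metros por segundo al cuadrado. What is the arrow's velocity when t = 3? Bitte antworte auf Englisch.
We must find the antiderivative of our snap equation s(t) = 96 - 240·t 3 times. The antiderivative of snap, with j(0) = 30, gives jerk: j(t) = -120·t^2 + 96·t + 30. The integral of jerk is acceleration. Using a(0) = 10, we get a(t) = -40·t^3 + 48·t^2 + 30·t + 10. The integral of acceleration is velocity. Using v(0) = 2, we get v(t) = -10·t^4 + 16·t^3 + 15·t^2 + 10·t + 2. Using v(t) = -10·t^4 + 16·t^3 + 15·t^2 + 10·t + 2 and substituting t = 3, we find v = -211.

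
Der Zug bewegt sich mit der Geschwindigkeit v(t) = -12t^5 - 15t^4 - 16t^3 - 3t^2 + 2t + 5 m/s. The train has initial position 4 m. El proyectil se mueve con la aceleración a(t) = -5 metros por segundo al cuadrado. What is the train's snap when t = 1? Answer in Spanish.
Partiendo de la velocidad v(t) = -12·t^5 - 15·t^4 - 16·t^3 - 3·t^2 + 2·t + 5, tomamos 3 derivadas. Tomando d/dt de v(t), encontramos a(t) = -60·t^4 - 60·t^3 - 48·t^2 - 6·t + 2. Tomando d/dt de a(t), encontramos j(t) = -240·t^3 - 180·t^2 - 96·t - 6. Derivando la sacudida, obtenemos el snap: s(t) = -720·t^2 - 360·t - 96. De la ecuación del snap s(t) = -720·t^2 - 360·t - 96, sustituimos t = 1 para obtener s = -1176.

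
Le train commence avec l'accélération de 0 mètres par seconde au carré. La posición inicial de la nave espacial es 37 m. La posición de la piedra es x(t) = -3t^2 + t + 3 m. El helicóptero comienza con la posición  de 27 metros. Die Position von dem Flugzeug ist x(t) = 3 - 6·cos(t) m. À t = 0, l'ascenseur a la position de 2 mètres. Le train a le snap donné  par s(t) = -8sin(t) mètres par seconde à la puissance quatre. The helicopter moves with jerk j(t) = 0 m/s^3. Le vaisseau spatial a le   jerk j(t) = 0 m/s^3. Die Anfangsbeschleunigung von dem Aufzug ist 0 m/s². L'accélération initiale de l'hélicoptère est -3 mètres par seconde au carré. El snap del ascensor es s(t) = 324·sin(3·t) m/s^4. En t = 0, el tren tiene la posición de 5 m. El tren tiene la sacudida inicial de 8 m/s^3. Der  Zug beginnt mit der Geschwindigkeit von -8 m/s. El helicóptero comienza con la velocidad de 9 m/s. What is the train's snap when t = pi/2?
Using s(t) = -8·sin(t) and substituting t = pi/2, we find s = -8.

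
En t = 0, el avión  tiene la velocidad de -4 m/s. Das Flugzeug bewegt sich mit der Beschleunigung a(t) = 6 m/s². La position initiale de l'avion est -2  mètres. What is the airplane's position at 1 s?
To find the answer, we compute 2 antiderivatives of a(t) = 6. Taking ∫a(t)dt and applying v(0) = -4, we find v(t) = 6·t - 4. The integral of velocity is position. Using x(0) = -2, we get x(t) = 3·t^2 - 4·t - 2. From the given position equation x(t) = 3·t^2 - 4·t - 2, we substitute t = 1 to get x = -3.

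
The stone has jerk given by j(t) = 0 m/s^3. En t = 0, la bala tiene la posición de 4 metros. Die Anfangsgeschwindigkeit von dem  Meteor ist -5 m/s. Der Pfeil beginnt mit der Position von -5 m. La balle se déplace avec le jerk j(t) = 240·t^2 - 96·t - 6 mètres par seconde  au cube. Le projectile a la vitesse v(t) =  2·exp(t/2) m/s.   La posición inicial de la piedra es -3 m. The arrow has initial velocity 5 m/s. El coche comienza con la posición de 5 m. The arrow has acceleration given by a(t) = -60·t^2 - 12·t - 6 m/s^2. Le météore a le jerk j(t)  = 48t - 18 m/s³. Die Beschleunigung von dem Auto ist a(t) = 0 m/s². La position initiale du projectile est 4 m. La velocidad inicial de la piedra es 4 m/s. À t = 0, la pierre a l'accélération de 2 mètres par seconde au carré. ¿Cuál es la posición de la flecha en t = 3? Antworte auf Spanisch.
Para resolver esto, necesitamos tomar 2 integrales de nuestra ecuación de la aceleración a(t) = -60·t^2 - 12·t - 6. Tomando ∫a(t)dt y aplicando v(0) = 5, encontramos v(t) = -20·t^3 - 6·t^2 - 6·t + 5. Integrando la velocidad y usando la condición inicial x(0) = -5, obtenemos x(t) = -5·t^4 - 2·t^3 - 3·t^2 + 5·t - 5. Tenemos la posición x(t) = -5·t^4 - 2·t^3 - 3·t^2 + 5·t - 5. Sustituyendo t = 3: x(3) = -476.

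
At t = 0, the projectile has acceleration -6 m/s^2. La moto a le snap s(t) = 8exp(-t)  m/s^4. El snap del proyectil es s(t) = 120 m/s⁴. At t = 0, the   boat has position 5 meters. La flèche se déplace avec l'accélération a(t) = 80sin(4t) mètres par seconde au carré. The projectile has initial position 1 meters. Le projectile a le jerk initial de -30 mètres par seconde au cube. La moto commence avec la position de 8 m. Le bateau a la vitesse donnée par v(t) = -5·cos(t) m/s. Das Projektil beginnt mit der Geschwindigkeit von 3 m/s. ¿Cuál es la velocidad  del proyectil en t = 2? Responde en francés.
Pour résoudre ceci, nous devons prendre 3 primitives de notre équation du snap s(t) = 120. En intégrant le snap et en utilisant la condition initiale j(0) = -30, nous obtenons j(t) = 120·t - 30. En prenant ∫j(t)dt et en appliquant a(0) = -6, nous trouvons a(t) = 60·t^2 - 30·t - 6. La primitive de l'accélération, avec v(0) = 3, donne la vitesse: v(t) = 20·t^3 - 15·t^2 - 6·t + 3. Nous avons la vitesse v(t) = 20·t^3 - 15·t^2 - 6·t + 3. En substituant t = 2: v(2) = 91.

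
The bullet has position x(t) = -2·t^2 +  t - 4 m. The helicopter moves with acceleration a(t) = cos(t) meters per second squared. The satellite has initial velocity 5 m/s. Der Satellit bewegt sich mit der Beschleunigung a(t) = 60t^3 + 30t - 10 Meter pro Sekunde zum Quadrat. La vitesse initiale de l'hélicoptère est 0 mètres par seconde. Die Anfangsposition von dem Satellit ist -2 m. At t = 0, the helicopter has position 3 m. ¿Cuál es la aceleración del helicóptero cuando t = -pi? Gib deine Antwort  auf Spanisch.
Usando a(t) = cos(t) y sustituyendo t = -pi, encontramos a = -1.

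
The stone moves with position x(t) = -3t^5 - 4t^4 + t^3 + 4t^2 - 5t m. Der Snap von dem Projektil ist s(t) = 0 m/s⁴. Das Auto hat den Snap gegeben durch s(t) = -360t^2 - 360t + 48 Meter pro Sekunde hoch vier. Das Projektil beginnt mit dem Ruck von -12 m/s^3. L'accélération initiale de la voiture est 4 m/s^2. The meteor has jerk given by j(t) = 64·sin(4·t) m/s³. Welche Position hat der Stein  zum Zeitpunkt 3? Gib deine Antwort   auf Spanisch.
De la ecuación de la posición x(t) = -3·t^5 - 4·t^4 + t^3 + 4·t^2 - 5·t, sustituimos t = 3 para obtener x = -1005.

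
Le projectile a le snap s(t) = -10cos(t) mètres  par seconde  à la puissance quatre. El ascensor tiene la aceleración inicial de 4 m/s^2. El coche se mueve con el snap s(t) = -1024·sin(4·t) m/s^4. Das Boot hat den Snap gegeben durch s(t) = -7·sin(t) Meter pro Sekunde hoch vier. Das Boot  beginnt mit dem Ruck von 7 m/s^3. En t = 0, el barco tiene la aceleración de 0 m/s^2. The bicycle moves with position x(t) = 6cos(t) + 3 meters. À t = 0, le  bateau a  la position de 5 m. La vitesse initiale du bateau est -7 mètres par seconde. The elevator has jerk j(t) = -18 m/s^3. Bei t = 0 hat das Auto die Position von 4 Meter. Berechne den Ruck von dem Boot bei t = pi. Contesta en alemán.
Wir müssen unsere Gleichung für den Snap s(t) = -7·sin(t) 1-mal integrieren. Das Integral von dem Snap ist der Ruck. Mit j(0) = 7 erhalten wir j(t) = 7·cos(t). Aus der Gleichung für den Ruck j(t) = 7·cos(t), setzen wir t = pi ein und erhalten j = -7.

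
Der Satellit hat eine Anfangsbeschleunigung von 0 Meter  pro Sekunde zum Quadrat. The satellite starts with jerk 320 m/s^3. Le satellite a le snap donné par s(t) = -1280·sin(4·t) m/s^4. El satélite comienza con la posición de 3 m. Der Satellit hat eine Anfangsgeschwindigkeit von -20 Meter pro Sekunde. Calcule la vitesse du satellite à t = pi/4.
Pour résoudre ceci, nous devons prendre 3 primitives de notre équation du snap s(t) = -1280·sin(4·t). En prenant ∫s(t)dt et en appliquant j(0) = 320, nous trouvons j(t) = 320·cos(4·t). En prenant ∫j(t)dt et en appliquant a(0) = 0, nous trouvons a(t) = 80·sin(4·t). En intégrant l'accélération et en utilisant la condition initiale v(0) = -20, nous obtenons v(t) = -20·cos(4·t). Nous avons la vitesse v(t) = -20·cos(4·t). En substituant t = pi/4: v(pi/4) = 20.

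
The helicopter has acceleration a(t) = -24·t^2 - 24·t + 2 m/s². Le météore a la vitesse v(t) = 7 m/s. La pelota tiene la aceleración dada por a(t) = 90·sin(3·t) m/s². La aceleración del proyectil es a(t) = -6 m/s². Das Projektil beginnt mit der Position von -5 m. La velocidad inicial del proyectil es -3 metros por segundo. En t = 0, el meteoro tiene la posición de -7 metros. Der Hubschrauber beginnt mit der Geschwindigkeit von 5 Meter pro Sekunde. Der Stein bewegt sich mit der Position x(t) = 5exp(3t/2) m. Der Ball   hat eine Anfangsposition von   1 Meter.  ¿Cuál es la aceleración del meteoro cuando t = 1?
Debemos derivar nuestra ecuación de la velocidad v(t) = 7 1 vez. La derivada de la velocidad da la aceleración: a(t) = 0. Tenemos la aceleración a(t) = 0. Sustituyendo t = 1: a(1) = 0.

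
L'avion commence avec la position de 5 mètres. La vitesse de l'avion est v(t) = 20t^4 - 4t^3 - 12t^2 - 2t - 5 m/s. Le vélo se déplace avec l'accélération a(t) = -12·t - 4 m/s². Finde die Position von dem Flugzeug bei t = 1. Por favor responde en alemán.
Wir müssen die Stammfunktion unserer Gleichung für die Geschwindigkeit v(t) = 20·t^4 - 4·t^3 - 12·t^2 - 2·t - 5 1-mal finden. Die Stammfunktion von der Geschwindigkeit ist die Position. Mit x(0) = 5 erhalten wir x(t) = 4·t^5 - t^4 - 4·t^3 - t^2 - 5·t + 5. Mit x(t) = 4·t^5 - t^4 - 4·t^3 - t^2 - 5·t + 5 und Einsetzen von t = 1, finden wir x = -2.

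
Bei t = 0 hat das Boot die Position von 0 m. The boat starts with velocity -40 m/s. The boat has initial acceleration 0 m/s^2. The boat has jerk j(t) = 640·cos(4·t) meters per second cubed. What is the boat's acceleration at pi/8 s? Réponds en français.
Nous devons trouver l'intégrale de notre équation du jerk j(t) = 640·cos(4·t) 1 fois. La primitive du jerk est l'accélération. En utilisant a(0) = 0, nous obtenons a(t) = 160·sin(4·t). En utilisant a(t) = 160·sin(4·t) et en substituant t = pi/8, nous trouvons a = 160.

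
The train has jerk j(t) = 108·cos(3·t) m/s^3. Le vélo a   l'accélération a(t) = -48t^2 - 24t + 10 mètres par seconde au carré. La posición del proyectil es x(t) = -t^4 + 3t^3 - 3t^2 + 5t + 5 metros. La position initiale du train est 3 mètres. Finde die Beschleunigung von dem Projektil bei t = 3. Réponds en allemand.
Ausgehend von der Position x(t) = -t^4 + 3·t^3 - 3·t^2 + 5·t + 5, nehmen wir 2 Ableitungen. Mit d/dt von x(t) finden wir v(t) = -4·t^3 + 9·t^2 - 6·t + 5. Mit d/dt von v(t) finden wir a(t) = -12·t^2 + 18·t - 6. Wir haben die Beschleunigung a(t) = -12·t^2 + 18·t - 6. Durch Einsetzen von t = 3: a(3) = -60.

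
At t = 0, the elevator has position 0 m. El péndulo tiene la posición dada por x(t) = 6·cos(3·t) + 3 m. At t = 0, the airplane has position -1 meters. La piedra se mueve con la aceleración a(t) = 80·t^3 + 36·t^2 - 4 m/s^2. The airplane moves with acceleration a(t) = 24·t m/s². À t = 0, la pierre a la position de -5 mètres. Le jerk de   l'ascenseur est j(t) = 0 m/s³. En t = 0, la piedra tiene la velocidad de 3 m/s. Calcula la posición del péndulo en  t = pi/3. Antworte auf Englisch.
From the given position equation x(t) = 6·cos(3·t) + 3, we substitute t = pi/3 to get x = -3.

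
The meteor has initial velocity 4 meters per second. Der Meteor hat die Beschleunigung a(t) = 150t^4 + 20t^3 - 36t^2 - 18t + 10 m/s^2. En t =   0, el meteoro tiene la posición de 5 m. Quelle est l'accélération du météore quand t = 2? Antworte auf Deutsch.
Mit a(t) = 150·t^4 + 20·t^3 - 36·t^2 - 18·t + 10 und Einsetzen von t = 2, finden wir a = 2390.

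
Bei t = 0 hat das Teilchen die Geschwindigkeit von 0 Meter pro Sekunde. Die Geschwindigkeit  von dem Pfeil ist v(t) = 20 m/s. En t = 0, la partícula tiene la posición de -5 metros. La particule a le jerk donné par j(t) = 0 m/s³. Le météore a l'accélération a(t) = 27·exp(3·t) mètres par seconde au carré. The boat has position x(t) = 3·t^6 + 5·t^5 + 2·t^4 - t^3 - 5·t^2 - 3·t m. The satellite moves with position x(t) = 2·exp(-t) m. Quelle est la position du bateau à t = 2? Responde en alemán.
Mit x(t) = 3·t^6 + 5·t^5 + 2·t^4 - t^3 - 5·t^2 - 3·t und Einsetzen von t = 2, finden wir x = 350.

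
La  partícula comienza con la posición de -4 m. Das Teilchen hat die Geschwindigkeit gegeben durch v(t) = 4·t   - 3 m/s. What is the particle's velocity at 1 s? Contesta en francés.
Nous avons la vitesse v(t) = 4·t - 3. En substituant t = 1: v(1) = 1.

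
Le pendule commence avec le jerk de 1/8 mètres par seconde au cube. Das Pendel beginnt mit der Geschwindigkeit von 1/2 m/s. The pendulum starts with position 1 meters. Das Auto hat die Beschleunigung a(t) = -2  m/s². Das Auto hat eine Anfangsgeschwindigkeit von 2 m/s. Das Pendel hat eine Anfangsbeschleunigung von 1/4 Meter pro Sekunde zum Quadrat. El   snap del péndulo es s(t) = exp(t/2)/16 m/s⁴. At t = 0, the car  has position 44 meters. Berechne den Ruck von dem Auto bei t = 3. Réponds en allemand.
Um dies zu lösen, müssen wir 1 Ableitung unserer Gleichung für die Beschleunigung a(t) = -2 nehmen. Durch Ableiten von der Beschleunigung erhalten wir den Ruck: j(t) = 0. Wir haben den Ruck j(t) = 0. Durch Einsetzen von t = 3: j(3) = 0.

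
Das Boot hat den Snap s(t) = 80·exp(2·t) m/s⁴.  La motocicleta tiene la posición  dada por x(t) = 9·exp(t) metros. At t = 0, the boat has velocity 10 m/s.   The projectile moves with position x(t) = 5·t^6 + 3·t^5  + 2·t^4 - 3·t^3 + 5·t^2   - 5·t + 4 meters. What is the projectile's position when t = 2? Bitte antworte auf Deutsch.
Aus der Gleichung für die Position x(t) = 5·t^6 + 3·t^5 + 2·t^4 - 3·t^3 + 5·t^2 - 5·t + 4, setzen wir t = 2 ein und erhalten x = 438.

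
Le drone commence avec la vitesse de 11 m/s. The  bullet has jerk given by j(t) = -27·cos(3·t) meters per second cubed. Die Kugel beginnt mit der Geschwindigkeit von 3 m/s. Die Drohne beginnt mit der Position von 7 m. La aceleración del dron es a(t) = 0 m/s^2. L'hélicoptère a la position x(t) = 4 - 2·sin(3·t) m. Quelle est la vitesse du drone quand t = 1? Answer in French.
Nous devons trouver la primitive de notre équation de l'accélération a(t) = 0 1 fois. L'intégrale de l'accélération est la vitesse. En utilisant v(0) = 11, nous obtenons v(t) = 11. Nous avons la vitesse v(t) = 11. En substituant t = 1: v(1) = 11.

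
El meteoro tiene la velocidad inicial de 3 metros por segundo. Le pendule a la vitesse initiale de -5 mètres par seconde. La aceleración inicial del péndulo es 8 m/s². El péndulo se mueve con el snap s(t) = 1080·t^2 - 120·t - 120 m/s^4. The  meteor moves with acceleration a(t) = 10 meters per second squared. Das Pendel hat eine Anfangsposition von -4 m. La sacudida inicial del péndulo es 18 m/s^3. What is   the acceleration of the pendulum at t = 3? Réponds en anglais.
To find the answer, we compute 2 antiderivatives of s(t) = 1080·t^2 - 120·t - 120. Finding the antiderivative of s(t) and using j(0) = 18: j(t) = 360·t^3 - 60·t^2 - 120·t + 18. Taking ∫j(t)dt and applying a(0) = 8, we find a(t) = 90·t^4 - 20·t^3 - 60·t^2 + 18·t + 8. Using a(t) = 90·t^4 - 20·t^3 - 60·t^2 + 18·t + 8 and substituting t = 3, we find a = 6272.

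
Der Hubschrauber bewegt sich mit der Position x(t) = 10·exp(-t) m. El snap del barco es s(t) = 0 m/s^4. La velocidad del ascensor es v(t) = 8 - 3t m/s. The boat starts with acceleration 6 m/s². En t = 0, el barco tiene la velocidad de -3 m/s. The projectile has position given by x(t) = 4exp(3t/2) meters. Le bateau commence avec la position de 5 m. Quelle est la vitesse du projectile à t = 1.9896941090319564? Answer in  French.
Nous devons dériver notre équation de la position x(t) = 4·exp(3·t/2) 1 fois. En dérivant la position, nous obtenons la vitesse: v(t) = 6·exp(3·t/2). Nous avons la vitesse v(t) = 6·exp(3·t/2). En substituant t = 1.9896941090319564: v(1.9896941090319564) = 118.664553302411.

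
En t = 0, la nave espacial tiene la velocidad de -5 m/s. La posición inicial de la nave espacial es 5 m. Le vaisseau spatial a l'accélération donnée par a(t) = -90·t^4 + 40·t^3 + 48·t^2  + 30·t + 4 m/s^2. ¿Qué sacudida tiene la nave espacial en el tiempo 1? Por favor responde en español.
Para resolver esto, necesitamos tomar 1 derivada de nuestra ecuación de la aceleración a(t) = -90·t^4 + 40·t^3 + 48·t^2 + 30·t + 4. Derivando la aceleración, obtenemos la sacudida: j(t) = -360·t^3 + 120·t^2 + 96·t + 30. Usando j(t) = -360·t^3 + 120·t^2 + 96·t + 30 y sustituyendo t = 1, encontramos j = -114.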